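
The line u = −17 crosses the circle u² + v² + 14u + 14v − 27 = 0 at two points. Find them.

The line gives u = −17. Substituting into the circle:
v² + 14v + 24 = 0
v = −2 or v = −12, giving (−17, −2) and (−17, −12).

(−17, −12) and (−17, −2)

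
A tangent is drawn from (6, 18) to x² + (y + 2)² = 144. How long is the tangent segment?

With centre O = (0, −2), |OP|² = 436 and r² = 144.
By the tangent–radius right angle, tangent length = √(|PO|² − r²) = √292 = 2√73.

2√73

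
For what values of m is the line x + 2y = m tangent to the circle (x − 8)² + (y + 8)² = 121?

Tangency holds when the distance from the centre (8, −8) to the line equals the radius 11:
|1·8 + 2·(−8) − m| / √5 = 11
|m − (−8)| = 11√5.

m = −8 ± 11√5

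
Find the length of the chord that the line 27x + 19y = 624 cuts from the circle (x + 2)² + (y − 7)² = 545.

The distance from (−2, 7) to the line is 545/√1090, and r² = 545.
Chord = 2√(r² − d²) = 2·√(545/2) = √1090.

√1090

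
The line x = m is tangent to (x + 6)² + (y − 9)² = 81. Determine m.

m = −15 or m = 3

The line touches the circle iff its distance from (−6, 9) is 9:
|1·(−6) + 0·9 − m| / √1 = 9
|m − (−6)| = 9, so m = 3 or m = −15.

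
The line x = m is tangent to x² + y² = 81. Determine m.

m = −9 or m = 9

Tangency holds when the distance from the centre (0, 0) to the line equals the radius 9:
|1·0 + 0·0 − m| / √1 = 9
|m| = 9, so m = 9 or m = −9.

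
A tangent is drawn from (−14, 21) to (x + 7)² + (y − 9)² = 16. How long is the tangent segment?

√177

Centre (−7, 9), r² = 16. |PO|² = (−7)² + (12)² = 193.
By the tangent–radius right angle, tangent length = √(|PO|² − r²) = √177.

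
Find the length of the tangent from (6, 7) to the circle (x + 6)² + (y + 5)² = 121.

With centre O = (−6, −5), |OP|² = 288 and r² = 121.
The tangent meets the radius at right angles, so tangent² = |PO|² − r² = 288 − 121 = 167.

√167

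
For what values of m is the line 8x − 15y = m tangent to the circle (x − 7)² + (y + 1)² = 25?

For a tangent, require d(centre, line) = r = 5.
|8·7 − 15·(−1) − m| / √289 = 5
|m − (71)| = 5·17, so m = 156 or m = −14.

m = −14 or m = 156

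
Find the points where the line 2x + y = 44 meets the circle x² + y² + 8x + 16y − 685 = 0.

Express y = −2x + 44 and substitute into the circle:
5x² − 200x + 1955 = 0  ⟹  x² − 40x + 391 = 0
x = 23 or x = 17, giving (23, −2) and (17, 10).

(17, 10) and (23, −2)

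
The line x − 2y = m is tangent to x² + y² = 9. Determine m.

m = ±3√5

Tangency holds when the distance from the centre (0, 0) to the line equals the radius 3:
|1·0 − 2·0 − m| / √5 = 3
|m| = 3√5.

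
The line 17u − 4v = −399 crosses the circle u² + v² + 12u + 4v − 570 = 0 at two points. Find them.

Express v = (399 + 17u)/4 and substitute into the circle:
305u² + 14030u + 156465 = 0  ⟹  u² + 46u + 513 = 0
u = −19 or u = −27, giving (−19, 19) and (−27, −15).

(−27, −15) and (−19, 19)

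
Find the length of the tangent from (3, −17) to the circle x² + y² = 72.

√226

The centre is (0, 0) and r = 6√2. The square of the distance from P to the centre is 9 + 289 = 298.
By the tangent–radius right angle, tangent length = √(|PO|² − r²) = √226.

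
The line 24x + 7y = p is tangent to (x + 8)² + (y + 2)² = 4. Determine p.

p = −256 or p = −156

Tangency holds when the distance from the centre (−8, −2) to the line equals the radius 2:
|24·(−8) + 7·(−2) − p| / √625 = 2
|p − (−206)| = 2·25, so p = −156 or p = −256.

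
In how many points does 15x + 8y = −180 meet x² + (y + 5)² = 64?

0

Substituting the line into the circle gives 289x² + 4200x + 15504 = 0.
Δ = 17640000 − 17922624 = −282624.
No real roots: the line does not meet the circle.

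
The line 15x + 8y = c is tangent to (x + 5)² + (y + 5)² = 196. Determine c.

c = −353 or c = 123

Tangency holds when the distance from the centre (−5, −5) to the line equals the radius 14:
|15·(−5) + 8·(−5) − c| / √289 = 14
|c − (−115)| = 14·17, so c = 123 or c = −353.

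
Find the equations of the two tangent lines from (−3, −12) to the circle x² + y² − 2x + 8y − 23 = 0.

Write the tangent as mx − y + (−12 − m·(−3)) = 0 and set its distance from the centre to 2√10:
(4m − (8))² = 40(m² + 1)
3m² + 8m − 3 = 0, so m = 1/3 or m = −3.
Through (−3, −12) these give x − 3y = 33 and 3x + y = −21.

x − 3y = 33 and 3x + y = −21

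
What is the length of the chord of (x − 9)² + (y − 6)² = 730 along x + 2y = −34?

Substitute y = (−34 − x)/2:
5x² + 20x − 480 = 0  ⟹  x² + 4x − 96 = 0
x = 8 or x = −12, giving (8, −21) and (−12, −11).
Chord length = distance between (8, −21) and (−12, −11) = √500 = 10√5.

10√5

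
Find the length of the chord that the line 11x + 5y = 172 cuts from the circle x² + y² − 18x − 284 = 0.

Express y = (172 − 11x)/5 and substitute into the circle:
146x² − 4234x + 22484 = 0  ⟹  x² − 29x + 154 = 0
x = 22 or x = 7, giving (22, −14) and (7, 19).
Chord length = distance between (22, −14) and (7, 19) = √1314 = 3√146.

3√146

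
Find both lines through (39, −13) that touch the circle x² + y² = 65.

Write the tangent as mx − y + (−13 − m·(39)) = 0 and set its distance from the centre to √65:
[m·(−39) − (13)]² = 65(m² + 1)
56m² + 39m + 4 = 0, so m = −1/8 or m = −4/7.
Through (39, −13) these give x + 8y = −65 and 4x + 7y = 65.

x + 8y = −65 and 4x + 7y = 65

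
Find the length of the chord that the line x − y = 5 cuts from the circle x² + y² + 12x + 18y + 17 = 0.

14√2

The distance from (−6, −9) to the line is 2/√2, and r² = 100.
Half the chord is √(r² − d²) = √(98), so the full chord is 14√2.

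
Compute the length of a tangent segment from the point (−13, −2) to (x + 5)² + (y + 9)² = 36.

With centre O = (−5, −9), |OP|² = 113 and r² = 36.
Power of the point: PT² = |PO|² − r² = 77, so PT = √77.

√77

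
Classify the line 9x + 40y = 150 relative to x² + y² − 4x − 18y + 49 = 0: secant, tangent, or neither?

Substituting the line into the circle gives 1681x² − 2620x − 7100 = 0.
Discriminant = (−2620)² − 4·1681·(−7100) = 54604800 > 0.
Two real roots: the line is a secant.

secant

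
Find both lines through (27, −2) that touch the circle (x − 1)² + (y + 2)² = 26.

x + 5y = 17 and x − 5y = 37

A line y − (−2) = m(x − (27)) is tangent when its distance from (1, −2) is √26:
(−26m − (0))² = 26(m² + 1)
25m² − 1 = 0, so m = −1/5 or m = 1/5.
With m = −1/5: x + 5y = 17. With m = 1/5: x − 5y = 37.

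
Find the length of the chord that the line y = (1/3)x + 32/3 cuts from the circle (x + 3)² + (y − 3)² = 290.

Substitute y = (32 + x)/3:
10x² + 100x − 2000 = 0  ⟹  x² + 10x − 200 = 0
x = 10 or x = −20, giving (10, 14) and (−20, 4).
Chord length = distance between (10, 14) and (−20, 4) = √1000 = 10√10.

10√10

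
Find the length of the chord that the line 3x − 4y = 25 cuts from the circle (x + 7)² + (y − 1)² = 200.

20

Centre (−7, 1), r² = 200. Perpendicular distance d from centre to line = |−50| / √25 = 50/√25.
Half the chord is √(r² − d²) = √(100), so the full chord is 20.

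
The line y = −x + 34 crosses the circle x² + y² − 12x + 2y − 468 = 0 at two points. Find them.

(14, 20) and (27, 7)

Express y = −x + 34 and substitute into the circle:
2x² − 82x + 756 = 0  ⟹  x² − 41x + 378 = 0
x = 27 or x = 14, giving (27, 7) and (14, 20).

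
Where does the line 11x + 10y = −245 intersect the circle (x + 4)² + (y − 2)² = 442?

(−25, 3) and (−5, −19)

Express y = (−245 − 11x)/10 and substitute into the circle:
221x² + 6630x + 27625 = 0  ⟹  x² + 30x + 125 = 0
x = −5 or x = −25, giving (−5, −19) and (−25, 3).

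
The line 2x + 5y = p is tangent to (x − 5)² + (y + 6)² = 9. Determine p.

p = −20 ± 3√29

The line touches the circle iff its distance from (5, −6) is 3:
|2·5 + 5·(−6) − p| / √29 = 3
|p − (−20)| = 3√29.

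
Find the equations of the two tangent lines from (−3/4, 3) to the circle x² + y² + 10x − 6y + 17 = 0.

A line y − (3) = m(x − (−3/4)) is tangent when its distance from (−5, 3) is √17:
(−17/4m − (0))² = 17(m² + 1)
m² − 16 = 0, so m = 4 or m = −4.
With m = 4: 4x − y = −6. With m = −4: 4x + y = 0.

4x − y = −6 and 4x + y = 0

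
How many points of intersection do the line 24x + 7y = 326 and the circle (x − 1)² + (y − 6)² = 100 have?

0

Substituting the line into the circle gives 625x² − 13730x + 75805 = 0.
Δ = 188512900 − 189512500 = −999600.
No real roots: the line does not meet the circle.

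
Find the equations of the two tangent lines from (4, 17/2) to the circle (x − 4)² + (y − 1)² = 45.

x − 2y = −13 and x + 2y = 21

Write the tangent as mx − y + (17/2 − m·(4)) = 0 and set its distance from the centre to 3√5:
[m·(0) − (−15/2)]² = 45(m² + 1)
4m² − 1 = 0, so m = 1/2 or m = −1/2.
Through (4, 17/2) these give x − 2y = −13 and x + 2y = 21.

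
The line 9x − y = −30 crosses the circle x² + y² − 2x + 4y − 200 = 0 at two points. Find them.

(−5, −15) and (−2, 12)

Substitute y = 9x + 30:
82x² + 574x + 820 = 0  ⟹  x² + 7x + 10 = 0
x = −2 or x = −5, giving (−2, 12) and (−5, −15).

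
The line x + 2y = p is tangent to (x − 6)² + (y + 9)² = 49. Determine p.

p = −12 ± 7√5

Tangency holds when the distance from the centre (6, −9) to the line equals the radius 7:
|1·6 + 2·(−9) − p| / √5 = 7
|p − (−12)| = 7√5.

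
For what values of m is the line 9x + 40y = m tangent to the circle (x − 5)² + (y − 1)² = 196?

m = −489 or m = 659

The line touches the circle iff its distance from (5, 1) is 14:
|9·5 + 40·1 − m| / √1681 = 14
|m − (85)| = 14·41, so m = 659 or m = −489.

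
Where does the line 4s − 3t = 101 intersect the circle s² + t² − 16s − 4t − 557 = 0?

(8, −23) and (32, 9)

Express t = (−101 + 4s)/3 and substitute into the circle:
25s² − 1000s + 6400 = 0  ⟹  s² − 40s + 256 = 0
s = 32 or s = 8, giving (32, 9) and (8, −23).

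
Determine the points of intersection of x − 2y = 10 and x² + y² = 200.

(−10, −10) and (14, 2)

Express y = (−10 + x)/2 and substitute into the circle:
5x² − 20x − 700 = 0  ⟹  x² − 4x − 140 = 0
x = 14 or x = −10, giving (14, 2) and (−10, −10).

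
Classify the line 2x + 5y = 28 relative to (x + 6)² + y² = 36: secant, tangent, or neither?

d² = (2·(−6) + 5·0 − (28))²/29 = 1600/29; r² = 36.
Since d² > r², the line lies outside the circle.

neither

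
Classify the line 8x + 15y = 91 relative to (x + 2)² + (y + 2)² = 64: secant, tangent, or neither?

neither

Substituting the line into the circle gives 289x² − 1036x + 1141 = 0.
Δ = 1073296 − 1318996 = −245700.
No real roots: the line does not meet the circle.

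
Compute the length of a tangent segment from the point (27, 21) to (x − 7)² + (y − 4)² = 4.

√685

Centre (7, 4), r² = 4. |PO|² = (20)² + (17)² = 689.
By the tangent–radius right angle, tangent length = √(|PO|² − r²) = √685.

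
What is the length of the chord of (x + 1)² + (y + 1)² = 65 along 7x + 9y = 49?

Centre (−1, −1), r² = 65. Perpendicular distance d from centre to line = |−65| / √130 = 65/√130.
Half the chord is √(r² − d²) = √(65/2), so the full chord is √130.

√130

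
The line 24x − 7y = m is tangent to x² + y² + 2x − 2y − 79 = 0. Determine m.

For a tangent, require d(centre, line) = r = 9.
|24·(−1) − 7·1 − m| / √625 = 9
|m − (−31)| = 9·25, so m = 194 or m = −256.

m = −256 or m = 194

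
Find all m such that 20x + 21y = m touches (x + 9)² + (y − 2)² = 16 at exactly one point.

The line touches the circle iff its distance from (−9, 2) is 4:
|20·(−9) + 21·2 − m| / √841 = 4
|m − (−138)| = 4·29, so m = −22 or m = −254.

m = −254 or m = −22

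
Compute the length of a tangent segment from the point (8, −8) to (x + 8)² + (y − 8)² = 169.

7√7

The centre is (−8, 8) and r = 13. The square of the distance from P to the centre is 256 + 256 = 512.
Power of the point: PT² = |PO|² − r² = 343, so PT = 7√7.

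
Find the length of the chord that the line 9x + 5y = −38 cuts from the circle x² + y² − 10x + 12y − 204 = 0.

3√106

Substitute y = (−38 − 9x)/5:
106x² − 106x − 5936 = 0  ⟹  x² − x − 56 = 0
x = 8 or x = −7, giving (8, −22) and (−7, 5).
Chord length = distance between (8, −22) and (−7, 5) = √954 = 3√106.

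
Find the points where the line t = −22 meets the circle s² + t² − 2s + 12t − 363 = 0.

(−11, −22) and (13, −22)

Express t = −22 and substitute into the circle:
s² − 2s − 143 = 0
s = 13 or s = −11, giving (13, −22) and (−11, −22).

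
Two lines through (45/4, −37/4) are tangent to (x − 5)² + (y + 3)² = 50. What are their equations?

Let a tangent through (45/4, −37/4) have slope m. Its distance from (5, −3) must equal 5√2:
(−25/4m − (25/4))² = 50(m² + 1)
7m² − 50m + 7 = 0, so m = 1/7 or m = 7.
Through (45/4, −37/4) these give x − 7y = 76 and 7x − y = 88.

x − 7y = 76 and 7x − y = 88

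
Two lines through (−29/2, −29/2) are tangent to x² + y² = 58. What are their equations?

A line y − (−29/2) = m(x − (−29/2)) is tangent when its distance from (0, 0) is √58:
[m·(29/2) − (29/2)]² = 58(m² + 1)
21m² − 58m + 21 = 0, so m = 3/7 or m = 7/3.
Through (−29/2, −29/2) these give 3x − 7y = 58 and 7x − 3y = −58.

3x − 7y = 58 and 7x − 3y = −58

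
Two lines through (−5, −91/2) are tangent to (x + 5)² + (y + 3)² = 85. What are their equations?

9x + 2y = −136 and 9x − 2y = 46

A line y − (−91/2) = m(x − (−5)) is tangent when its distance from (−5, −3) is √85:
[m·(0) − (85/2)]² = 85(m² + 1)
4m² − 81 = 0, so m = −9/2 or m = 9/2.
Through (−5, −91/2) these give 9x + 2y = −136 and 9x − 2y = 46.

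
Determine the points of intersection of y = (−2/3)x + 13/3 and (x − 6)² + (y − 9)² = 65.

(−1, 5) and (5, 1)

Express y = (13 − 2x)/3 and substitute into the circle:
13x² − 52x − 65 = 0  ⟹  x² − 4x − 5 = 0
x = 5 or x = −1, giving (5, 1) and (−1, 5).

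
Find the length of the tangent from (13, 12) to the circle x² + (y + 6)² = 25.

Centre (0, −6), r² = 25. |PO|² = (13)² + (18)² = 493.
By the tangent–radius right angle, tangent length = √(|PO|² − r²) = √468 = 6√13.

6√13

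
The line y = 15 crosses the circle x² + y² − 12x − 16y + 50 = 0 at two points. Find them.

Substitute y = 15:
x² − 12x + 35 = 0
x = 7 or x = 5, giving (7, 15) and (5, 15).

(5, 15) and (7, 15)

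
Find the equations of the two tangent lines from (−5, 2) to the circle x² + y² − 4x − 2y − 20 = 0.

Let a tangent through (−5, 2) have slope m. Its distance from (2, 1) must equal 5:
[m·(7) − (−1)]² = 25(m² + 1)
12m² + 7m − 12 = 0, so m = −4/3 or m = 3/4.
Through (−5, 2) these give 4x + 3y = −14 and 3x − 4y = −23.

4x + 3y = −14 and 3x − 4y = −23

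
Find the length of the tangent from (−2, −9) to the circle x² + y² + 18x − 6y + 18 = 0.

11

The centre is (−9, 3) and r = 6√2. The square of the distance from P to the centre is 49 + 144 = 193.
The tangent meets the radius at right angles, so tangent² = |PO|² − r² = 193 − 72 = 121.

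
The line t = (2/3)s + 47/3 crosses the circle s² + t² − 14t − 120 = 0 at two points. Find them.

(−13, 7) and (5, 19)

Substitute t = (47 + 2s)/3:
13s² + 104s − 845 = 0  ⟹  s² + 8s − 65 = 0
s = 5 or s = −13, giving (5, 19) and (−13, 7).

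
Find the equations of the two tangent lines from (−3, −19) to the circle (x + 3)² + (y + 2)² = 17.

4x + y = −31 and 4x − y = 7

Let a tangent through (−3, −19) have slope m. Its distance from (−3, −2) must equal √17:
[m·(0) − (17)]² = 17(m² + 1)
m² − 16 = 0, so m = −4 or m = 4.
Through (−3, −19) these give 4x + y = −31 and 4x − y = 7.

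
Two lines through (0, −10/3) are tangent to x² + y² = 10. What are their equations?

Let a tangent through (0, −10/3) have slope m. Its distance from (0, 0) must equal √10:
[m·(0) − (10/3)]² = 10(m² + 1)
9m² − 1 = 0, so m = 1/3 or m = −1/3.
Through (0, −10/3) these give x − 3y = 10 and x + 3y = −10.

x − 3y = 10 and x + 3y = −10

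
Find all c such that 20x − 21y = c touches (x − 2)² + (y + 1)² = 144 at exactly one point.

The line touches the circle iff its distance from (2, −1) is 12:
|20·2 − 21·(−1) − c| / √841 = 12
|c − (61)| = 12·29, so c = 409 or c = −287.

c = −287 or c = 409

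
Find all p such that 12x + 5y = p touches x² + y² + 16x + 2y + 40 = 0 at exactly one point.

p = −166 or p = −36

Tangency holds when the distance from the centre (−8, −1) to the line equals the radius 5:
|12·(−8) + 5·(−1) − p| / √169 = 5
|p − (−101)| = 5·13, so p = −36 or p = −166.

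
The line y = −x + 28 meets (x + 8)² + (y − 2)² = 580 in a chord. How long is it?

Substitute y = −x + 28:
2x² − 36x + 160 = 0  ⟹  x² − 18x + 80 = 0
x = 10 or x = 8, giving (10, 18) and (8, 20).
Chord length = distance between (10, 18) and (8, 20) = √8 = 2√2.

2√2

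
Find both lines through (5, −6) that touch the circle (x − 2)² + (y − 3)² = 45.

Write the tangent as mx − y + (−6 − m·(5)) = 0 and set its distance from the centre to 3√5:
(−3m − (9))² = 45(m² + 1)
2m² − 3m − 2 = 0, so m = 2 or m = −1/2.
Through (5, −6) these give 2x − y = 16 and x + 2y = −7.

2x − y = 16 and x + 2y = −7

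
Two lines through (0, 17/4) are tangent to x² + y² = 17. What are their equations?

x + 4y = 17 and x − 4y = −17

Let a tangent through (0, 17/4) have slope m. Its distance from (0, 0) must equal √17:
(0m − (−17/4))² = 17(m² + 1)
16m² − 1 = 0, so m = −1/4 or m = 1/4.
Through (0, 17/4) these give x + 4y = 17 and x − 4y = −17.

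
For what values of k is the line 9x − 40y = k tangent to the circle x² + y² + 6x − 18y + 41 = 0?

k = −674 or k = −100

Tangency holds when the distance from the centre (−3, 9) to the line equals the radius 7:
|9·(−3) − 40·9 − k| / √1681 = 7
|k − (−387)| = 7·41, so k = −100 or k = −674.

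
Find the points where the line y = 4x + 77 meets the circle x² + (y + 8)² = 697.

From the line, y = 4x + 77. Substituting:
17x² + 680x + 6528 = 0  ⟹  x² + 40x + 384 = 0
x = −16 or x = −24, giving (−16, 13) and (−24, −19).

(−24, −19) and (−16, 13)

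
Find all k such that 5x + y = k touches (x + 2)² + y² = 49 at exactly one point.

Tangency holds when the distance from the centre (−2, 0) to the line equals the radius 7:
|5·(−2) + 1·0 − k| / √26 = 7
|k − (−10)| = 7√26.

k = −10 ± 7√26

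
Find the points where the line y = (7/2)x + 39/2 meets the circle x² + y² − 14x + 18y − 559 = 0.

From the line, y = (39 + 7x)/2. Substituting:
53x² + 742x + 689 = 0  ⟹  x² + 14x + 13 = 0
x = −1 or x = −13, giving (−1, 16) and (−13, −26).

(−13, −26) and (−1, 16)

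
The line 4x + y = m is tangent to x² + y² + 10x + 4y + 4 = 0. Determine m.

m = −22 ± 5√17

Tangency holds when the distance from the centre (−5, −2) to the line equals the radius 5:
|4·(−5) + 1·(−2) − m| / √17 = 5
|m − (−22)| = 5√17.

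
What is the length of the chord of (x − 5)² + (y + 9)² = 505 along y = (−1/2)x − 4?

20√5

Express y = (−8 − x)/2 and substitute into the circle:
5x² − 60x − 1820 = 0  ⟹  x² − 12x − 364 = 0
x = 26 or x = −14, giving (26, −17) and (−14, 3).
Chord length = distance between (26, −17) and (−14, 3) = √2000 = 20√5.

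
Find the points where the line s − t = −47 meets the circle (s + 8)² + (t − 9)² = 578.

(−31, 16) and (−15, 32)

Express t = s + 47 and substitute into the circle:
2s² + 92s + 930 = 0  ⟹  s² + 46s + 465 = 0
s = −15 or s = −31, giving (−15, 32) and (−31, 16).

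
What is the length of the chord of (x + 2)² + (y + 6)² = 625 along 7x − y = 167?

Centre (−2, −6), r² = 625. Perpendicular distance d from centre to line = |−175| / √50 = 175/√50.
Half the chord is √(r² − d²) = √(25/2), so the full chord is 5√2.

5√2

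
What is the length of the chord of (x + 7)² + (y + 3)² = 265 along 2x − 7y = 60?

Substitute y = (−60 + 2x)/7:
53x² + 530x − 9063 = 0  ⟹  x² + 10x − 171 = 0
x = 9 or x = −19, giving (9, −6) and (−19, −14).
Chord length = distance between (9, −6) and (−19, −14) = √848 = 4√53.

4√53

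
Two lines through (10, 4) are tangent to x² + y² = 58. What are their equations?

3x + 7y = 58 and 7x − 3y = 58

Let a tangent through (10, 4) have slope m. Its distance from (0, 0) must equal √58:
(−10m − (−4))² = 58(m² + 1)
21m² − 40m − 21 = 0, so m = −3/7 or m = 7/3.
Through (10, 4) these give 3x + 7y = 58 and 7x − 3y = 58.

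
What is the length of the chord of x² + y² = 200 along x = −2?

Centre (0, 0), r² = 200. Perpendicular distance d from centre to line = |2| / √1 = 2.
Chord = 2√(r² − d²) = 2·√(196) = 28.

28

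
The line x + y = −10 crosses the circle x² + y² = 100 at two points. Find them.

(−10, 0) and (0, −10)

Express y = −x − 10 and substitute into the circle:
2x² + 20x = 0  ⟹  x² + 10x = 0
x = 0 or x = −10, giving (0, −10) and (−10, 0).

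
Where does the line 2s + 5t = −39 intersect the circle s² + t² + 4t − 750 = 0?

(−27, 3) and (23, −17)

Substitute t = (−39 − 2s)/5:
29s² + 116s − 18009 = 0  ⟹  s² + 4s − 621 = 0
s = 23 or s = −27, giving (23, −17) and (−27, 3).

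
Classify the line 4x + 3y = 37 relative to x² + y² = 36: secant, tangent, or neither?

neither

Centre (0, 0), r² = 36. Distance² from centre to line = (−37)²/25 = 1369/25.
Since d² > r², the line lies outside the circle.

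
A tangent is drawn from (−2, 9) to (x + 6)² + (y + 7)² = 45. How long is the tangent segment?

Centre (−6, −7), r² = 45. |PO|² = (4)² + (16)² = 272.
Power of the point: PT² = |PO|² − r² = 227, so PT = √227.

√227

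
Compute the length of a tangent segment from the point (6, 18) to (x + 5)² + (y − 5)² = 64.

Centre (−5, 5), r² = 64. |PO|² = (11)² + (13)² = 290.
The tangent meets the radius at right angles, so tangent² = |PO|² − r² = 290 − 64 = 226.

√226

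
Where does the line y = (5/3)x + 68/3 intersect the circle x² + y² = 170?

Substitute y = (68 + 5x)/3:
34x² + 680x + 3094 = 0  ⟹  x² + 20x + 91 = 0
x = −7 or x = −13, giving (−7, 11) and (−13, 1).

(−13, 1) and (−7, 11)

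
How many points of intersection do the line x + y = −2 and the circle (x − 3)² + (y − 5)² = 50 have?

1

Substituting the line into the circle gives 2x² + 8x + 8 = 0.
Δ = 64 − 64 = 0.
A repeated root: the line is tangent.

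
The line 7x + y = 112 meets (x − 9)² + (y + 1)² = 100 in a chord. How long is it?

10√2

The distance from (9, −1) to the line is 50/√50, and r² = 100.
Chord = 2√(r² − d²) = 2·√(50) = 10√2.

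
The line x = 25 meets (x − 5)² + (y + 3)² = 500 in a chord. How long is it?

20

The distance from (5, −3) to the line is 20, and r² = 500.
Chord = 2√(r² − d²) = 2·√(100) = 20.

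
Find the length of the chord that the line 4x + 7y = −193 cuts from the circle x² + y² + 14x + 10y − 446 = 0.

The distance from (−7, −5) to the line is 130/√65, and r² = 520.
Chord = 2√(r² − d²) = 2·√(260) = 4√65.

4√65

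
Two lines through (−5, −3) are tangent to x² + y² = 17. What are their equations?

Write the tangent as mx − y + (−3 − m·(−5)) = 0 and set its distance from the centre to √17:
[m·(5) − (3)]² = 17(m² + 1)
4m² − 15m − 4 = 0, so m = 4 or m = −1/4.
Through (−5, −3) these give 4x − y = −17 and x + 4y = −17.

4x − y = −17 and x + 4y = −17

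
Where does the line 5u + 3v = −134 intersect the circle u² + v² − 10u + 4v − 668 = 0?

Express v = (−134 − 5u)/3 and substitute into the circle:
34u² + 1190u + 10336 = 0  ⟹  u² + 35u + 304 = 0
u = −16 or u = −19, giving (−16, −18) and (−19, −13).

(−19, −13) and (−16, −18)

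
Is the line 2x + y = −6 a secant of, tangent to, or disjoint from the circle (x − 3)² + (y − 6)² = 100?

Centre (3, 6), r² = 100. Distance² from centre to line = (18)²/5 = 324/5.
Since d² < r², the line cuts the circle twice.

secant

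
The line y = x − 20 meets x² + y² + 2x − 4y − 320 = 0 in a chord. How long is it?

11√2

Express y = x − 20 and substitute into the circle:
2x² − 42x + 160 = 0  ⟹  x² − 21x + 80 = 0
x = 16 or x = 5, giving (16, −4) and (5, −15).
Chord length = distance between (16, −4) and (5, −15) = √242 = 11√2.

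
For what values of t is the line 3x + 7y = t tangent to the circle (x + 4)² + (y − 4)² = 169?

t = 16 ± 13√58

For a tangent, require d(centre, line) = r = 13.
|3·(−4) + 7·4 − t| / √58 = 13
|t − (16)| = 13√58.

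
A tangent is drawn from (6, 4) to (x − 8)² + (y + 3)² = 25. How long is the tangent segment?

2√7

Centre (8, −3), r² = 25. |PO|² = (−2)² + (7)² = 53.
Power of the point: PT² = |PO|² − r² = 28, so PT = 2√7.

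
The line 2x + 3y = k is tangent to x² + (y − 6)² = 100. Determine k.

For a tangent, require d(centre, line) = r = 10.
|2·0 + 3·6 − k| / √13 = 10
|k − (18)| = 10√13.

k = 18 ± 10√13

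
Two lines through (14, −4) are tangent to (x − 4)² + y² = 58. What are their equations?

A line y − (−4) = m(x − (14)) is tangent when its distance from (4, 0) is √58:
(−10m − (4))² = 58(m² + 1)
21m² + 40m − 21 = 0, so m = −7/3 or m = 3/7.
Through (14, −4) these give 7x + 3y = 86 and 3x − 7y = 70.

7x + 3y = 86 and 3x − 7y = 70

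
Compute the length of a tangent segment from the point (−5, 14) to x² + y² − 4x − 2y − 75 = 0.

√138

Centre (2, 1), r² = 80. |PO|² = (−7)² + (13)² = 218.
The tangent meets the radius at right angles, so tangent² = |PO|² − r² = 218 − 80 = 138.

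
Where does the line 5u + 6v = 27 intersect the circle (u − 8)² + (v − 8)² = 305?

(−9, 12) and (15, −8)

Express v = (27 − 5u)/6 and substitute into the circle:
61u² − 366u − 8235 = 0  ⟹  u² − 6u − 135 = 0
u = 15 or u = −9, giving (15, −8) and (−9, 12).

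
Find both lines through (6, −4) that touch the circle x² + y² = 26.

5x + y = 26 and x − 5y = 26

Let a tangent through (6, −4) have slope m. Its distance from (0, 0) must equal √26:
(−6m − (4))² = 26(m² + 1)
5m² + 24m − 5 = 0, so m = −5 or m = 1/5.
Through (6, −4) these give 5x + y = 26 and x − 5y = 26.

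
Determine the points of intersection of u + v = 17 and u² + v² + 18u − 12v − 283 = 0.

(−9, 26) and (11, 6)

Substitute v = −u + 17:
2u² − 4u − 198 = 0  ⟹  u² − 2u − 99 = 0
u = 11 or u = −9, giving (11, 6) and (−9, 26).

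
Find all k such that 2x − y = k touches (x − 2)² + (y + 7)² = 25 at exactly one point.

For a tangent, require d(centre, line) = r = 5.
|2·2 − 1·(−7) − k| / √5 = 5
|k − (11)| = 5√5.

k = 11 ± 5√5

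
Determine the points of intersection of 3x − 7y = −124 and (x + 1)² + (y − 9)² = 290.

Substitute y = (124 + 3x)/7:
58x² + 464x − 10440 = 0  ⟹  x² + 8x − 180 = 0
x = 10 or x = −18, giving (10, 22) and (−18, 10).

(−18, 10) and (10, 22)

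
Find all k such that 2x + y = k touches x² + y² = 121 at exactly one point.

The line touches the circle iff its distance from (0, 0) is 11:
|2·0 + 1·0 − k| / √5 = 11
|k| = 11√5.

k = ±11√5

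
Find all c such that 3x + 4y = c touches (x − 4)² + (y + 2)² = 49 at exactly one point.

c = −31 or c = 39

For a tangent, require d(centre, line) = r = 7.
|3·4 + 4·(−2) − c| / √25 = 7
|c − (4)| = 7·5, so c = 39 or c = −31.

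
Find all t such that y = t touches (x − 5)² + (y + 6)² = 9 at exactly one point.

Tangency holds when the distance from the centre (5, −6) to the line equals the radius 3:
|0·5 + 1·(−6) − t| / √1 = 3
|t − (−6)| = 3, so t = −3 or t = −9.

t = −9 or t = −3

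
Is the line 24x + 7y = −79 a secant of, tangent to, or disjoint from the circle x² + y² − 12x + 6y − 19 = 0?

disjoint

Substituting the line into the circle gives 625x² + 2196x + 1992 = 0.
Discriminant = (2196)² − 4·625·(1992) = −157584 < 0.
No real roots: the line does not meet the circle.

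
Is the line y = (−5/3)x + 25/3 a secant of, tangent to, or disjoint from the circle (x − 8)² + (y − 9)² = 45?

disjoint

Substituting the line into the circle gives 34x² − 124x + 175 = 0.
Δ = 15376 − 23800 = −8424.
No real roots: the line does not meet the circle.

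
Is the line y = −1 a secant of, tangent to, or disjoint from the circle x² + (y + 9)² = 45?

Substituting the line into the circle gives x² + 19 = 0.
Discriminant = (0)² − 4·1·(19) = −76 < 0.
No real roots: the line does not meet the circle.

disjoint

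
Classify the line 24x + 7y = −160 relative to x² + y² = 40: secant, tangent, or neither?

neither

Substituting the line into the circle gives 625x² + 7680x + 23640 = 0.
Δ = 58982400 − 59100000 = −117600.
No real roots: the line does not meet the circle.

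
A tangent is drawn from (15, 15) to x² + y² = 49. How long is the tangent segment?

Centre (0, 0), r² = 49. |PO|² = (15)² + (15)² = 450.
By the tangent–radius right angle, tangent length = √(|PO|² − r²) = √401.

√401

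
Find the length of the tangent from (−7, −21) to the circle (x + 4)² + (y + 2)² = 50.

8√5

With centre O = (−4, −2), |OP|² = 370 and r² = 50.
By the tangent–radius right angle, tangent length = √(|PO|² − r²) = √320 = 8√5.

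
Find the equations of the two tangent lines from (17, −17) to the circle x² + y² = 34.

Let a tangent through (17, −17) have slope m. Its distance from (0, 0) must equal √34:
(−17m − (17))² = 34(m² + 1)
15m² + 34m + 15 = 0, so m = −5/3 or m = −3/5.
Through (17, −17) these give 5x + 3y = 34 and 3x + 5y = −34.

5x + 3y = 34 and 3x + 5y = −34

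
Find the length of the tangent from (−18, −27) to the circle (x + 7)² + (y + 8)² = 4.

√478

The centre is (−7, −8) and r = 2. The square of the distance from P to the centre is 121 + 361 = 482.
By the tangent–radius right angle, tangent length = √(|PO|² − r²) = √478.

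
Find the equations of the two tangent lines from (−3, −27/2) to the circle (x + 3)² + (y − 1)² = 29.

5x − 2y = 12 and 5x + 2y = −42

A line y − (−27/2) = m(x − (−3)) is tangent when its distance from (−3, 1) is √29:
[m·(0) − (29/2)]² = 29(m² + 1)
4m² − 25 = 0, so m = 5/2 or m = −5/2.
With m = 5/2: 5x − 2y = 12. With m = −5/2: 5x + 2y = −42.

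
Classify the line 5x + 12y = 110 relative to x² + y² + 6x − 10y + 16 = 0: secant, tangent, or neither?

Substituting the line into the circle gives 169x² + 364x + 1204 = 0.
Discriminant = (364)² − 4·169·(1204) = −681408 < 0.
No real roots: the line does not meet the circle.

neither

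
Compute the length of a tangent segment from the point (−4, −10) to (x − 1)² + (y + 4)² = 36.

With centre O = (1, −4), |OP|² = 61 and r² = 36.
The tangent meets the radius at right angles, so tangent² = |PO|² − r² = 61 − 36 = 25.

5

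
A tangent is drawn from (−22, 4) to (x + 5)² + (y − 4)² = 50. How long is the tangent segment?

With centre O = (−5, 4), |OP|² = 289 and r² = 50.
Power of the point: PT² = |PO|² − r² = 239, so PT = √239.

√239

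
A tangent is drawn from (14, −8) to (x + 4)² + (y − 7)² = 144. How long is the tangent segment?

Centre (−4, 7), r² = 144. |PO|² = (18)² + (−15)² = 549.
The tangent meets the radius at right angles, so tangent² = |PO|² − r² = 549 − 144 = 405.

9√5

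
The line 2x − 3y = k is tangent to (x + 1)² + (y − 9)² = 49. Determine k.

k = −29 ± 7√13

The line touches the circle iff its distance from (−1, 9) is 7:
|2·(−1) − 3·9 − k| / √13 = 7
|k − (−29)| = 7√13.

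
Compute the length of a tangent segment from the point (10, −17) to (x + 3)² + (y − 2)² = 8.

With centre O = (−3, 2), |OP|² = 530 and r² = 8.
Power of the point: PT² = |PO|² − r² = 522, so PT = 3√58.

3√58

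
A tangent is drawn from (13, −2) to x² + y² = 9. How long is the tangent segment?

2√41

With centre O = (0, 0), |OP|² = 173 and r² = 9.
Power of the point: PT² = |PO|² − r² = 164, so PT = 2√41.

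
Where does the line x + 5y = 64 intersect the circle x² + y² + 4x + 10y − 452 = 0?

(−11, 15) and (14, 10)

Substitute y = (64 − x)/5:
26x² − 78x − 4004 = 0  ⟹  x² − 3x − 154 = 0
x = 14 or x = −11, giving (14, 10) and (−11, 15).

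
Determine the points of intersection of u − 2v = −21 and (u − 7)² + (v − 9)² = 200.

From the line, v = (21 + u)/2. Substituting:
5u² − 50u − 595 = 0  ⟹  u² − 10u − 119 = 0
u = 17 or u = −7, giving (17, 19) and (−7, 7).

(−7, 7) and (17, 19)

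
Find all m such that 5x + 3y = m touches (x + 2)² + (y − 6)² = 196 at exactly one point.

For a tangent, require d(centre, line) = r = 14.
|5·(−2) + 3·6 − m| / √34 = 14
|m − (8)| = 14√34.

m = 8 ± 14√34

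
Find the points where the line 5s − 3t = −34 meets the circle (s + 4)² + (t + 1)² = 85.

Substitute t = (34 + 5s)/3:
34s² + 442s + 748 = 0  ⟹  s² + 13s + 22 = 0
s = −2 or s = −11, giving (−2, 8) and (−11, −7).

(−11, −7) and (−2, 8)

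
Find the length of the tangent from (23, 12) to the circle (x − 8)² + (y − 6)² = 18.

Centre (8, 6), r² = 18. |PO|² = (15)² + (6)² = 261.
By the tangent–radius right angle, tangent length = √(|PO|² − r²) = √243 = 9√3.

9√3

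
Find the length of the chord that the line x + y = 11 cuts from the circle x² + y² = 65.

3√2

The distance from (0, 0) to the line is 11/√2, and r² = 65.
Half the chord is √(r² − d²) = √(9/2), so the full chord is 3√2.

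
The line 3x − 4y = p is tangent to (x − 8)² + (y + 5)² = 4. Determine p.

The line touches the circle iff its distance from (8, −5) is 2:
|3·8 − 4·(−5) − p| / √25 = 2
|p − (44)| = 2·5, so p = 54 or p = 34.

p = 34 or p = 54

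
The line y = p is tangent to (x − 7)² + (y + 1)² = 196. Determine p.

p = −15 or p = 13

The line touches the circle iff its distance from (7, −1) is 14:
|0·7 + 1·(−1) − p| / √1 = 14
|p − (−1)| = 14, so p = 13 or p = −15.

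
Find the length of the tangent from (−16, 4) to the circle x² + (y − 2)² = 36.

4√14

With centre O = (0, 2), |OP|² = 260 and r² = 36.
By the tangent–radius right angle, tangent length = √(|PO|² − r²) = √224 = 4√14.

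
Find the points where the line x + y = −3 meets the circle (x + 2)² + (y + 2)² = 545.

(−18, 15) and (15, −18)

Express y = −x − 3 and substitute into the circle:
2x² + 6x − 540 = 0  ⟹  x² + 3x − 270 = 0
x = 15 or x = −18, giving (15, −18) and (−18, 15).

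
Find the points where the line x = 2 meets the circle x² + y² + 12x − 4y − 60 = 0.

The line gives x = 2. Substituting into the circle:
y² − 4y − 32 = 0
y = 8 or y = −4, giving (2, 8) and (2, −4).

(2, −4) and (2, 8)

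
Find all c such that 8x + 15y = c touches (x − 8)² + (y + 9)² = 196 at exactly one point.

c = −309 or c = 167

Tangency holds when the distance from the centre (8, −9) to the line equals the radius 14:
|8·8 + 15·(−9) − c| / √289 = 14
|c − (−71)| = 14·17, so c = 167 or c = −309.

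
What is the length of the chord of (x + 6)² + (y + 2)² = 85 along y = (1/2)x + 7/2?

Centre (−6, −2), r² = 85. Perpendicular distance d from centre to line = |5| / √5 = 5/√5.
Half the chord is √(r² − d²) = √(80), so the full chord is 8√5.

8√5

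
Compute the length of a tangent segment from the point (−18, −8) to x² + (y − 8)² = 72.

2√127

Centre (0, 8), r² = 72. |PO|² = (−18)² + (−16)² = 580.
By the tangent–radius right angle, tangent length = √(|PO|² − r²) = √508 = 2√127.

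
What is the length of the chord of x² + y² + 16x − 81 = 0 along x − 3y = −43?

Centre (−8, 0), r² = 145. Perpendicular distance d from centre to line = |35| / √10 = 35/√10.
Chord = 2√(r² − d²) = 2·√(45/2) = 3√10.

3√10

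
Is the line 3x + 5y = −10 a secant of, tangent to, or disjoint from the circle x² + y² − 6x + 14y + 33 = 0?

secant

d² = (3·3 + 5·(−7) − (−10))²/34 = 128/17; r² = 25.
Since d² < r², the line cuts the circle twice.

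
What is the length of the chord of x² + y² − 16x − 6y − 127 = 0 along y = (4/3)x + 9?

20

From the line, y = (27 + 4x)/3. Substituting:
25x² − 900 = 0  ⟹  x² − 36 = 0
x = 6 or x = −6, giving (6, 17) and (−6, 1).
|(6, 17) − (−6, 1)| = √((12)² + (16)²) = 20.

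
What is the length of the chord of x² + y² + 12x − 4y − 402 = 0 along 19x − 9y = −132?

Centre (−6, 2), r² = 442. Perpendicular distance d from centre to line = |0| / √442 = 0/√442.
Half the chord is √(r² − d²) = √(442), so the full chord is 2√442.

2√442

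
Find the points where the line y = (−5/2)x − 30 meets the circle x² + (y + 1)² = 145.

(−12, 0) and (−8, −10)

From the line, y = (−60 − 5x)/2. Substituting:
29x² + 580x + 2784 = 0  ⟹  x² + 20x + 96 = 0
x = −8 or x = −12, giving (−8, −10) and (−12, 0).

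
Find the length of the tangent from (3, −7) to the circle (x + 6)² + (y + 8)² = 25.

√57

Centre (−6, −8), r² = 25. |PO|² = (9)² + (1)² = 82.
Power of the point: PT² = |PO|² − r² = 57, so PT = √57.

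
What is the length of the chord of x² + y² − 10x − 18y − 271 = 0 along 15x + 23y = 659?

The distance from (5, 9) to the line is 377/√754, and r² = 377.
Chord = 2√(r² − d²) = 2·√(377/2) = √754.

√754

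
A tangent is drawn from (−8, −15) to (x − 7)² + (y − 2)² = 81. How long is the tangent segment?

Centre (7, 2), r² = 81. |PO|² = (−15)² + (−17)² = 514.
The tangent meets the radius at right angles, so tangent² = |PO|² − r² = 514 − 81 = 433.

√433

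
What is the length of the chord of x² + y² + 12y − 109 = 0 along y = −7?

24

Substitute y = −7:
x² − 144 = 0
x = 12 or x = −12, giving (12, −7) and (−12, −7).
Chord length = distance between (12, −7) and (−12, −7) = √576 = 24.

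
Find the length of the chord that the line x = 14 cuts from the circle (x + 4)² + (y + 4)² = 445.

The line gives x = 14. Substituting into the circle:
y² + 8y − 105 = 0
y = 7 or y = −15, giving (14, 7) and (14, −15).
|(14, 7) − (14, −15)| = √((0)² + (22)²) = 22.

22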